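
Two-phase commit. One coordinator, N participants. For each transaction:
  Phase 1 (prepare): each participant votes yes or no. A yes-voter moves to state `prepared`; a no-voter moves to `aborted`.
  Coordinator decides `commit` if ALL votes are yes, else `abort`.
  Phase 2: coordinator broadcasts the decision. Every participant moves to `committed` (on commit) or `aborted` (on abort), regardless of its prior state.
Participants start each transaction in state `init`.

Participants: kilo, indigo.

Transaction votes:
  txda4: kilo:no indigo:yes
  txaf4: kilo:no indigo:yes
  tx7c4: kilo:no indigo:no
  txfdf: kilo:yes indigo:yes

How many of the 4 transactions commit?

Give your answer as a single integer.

txda4: no from kilo -> abort (commits=0)
txaf4: no from kilo -> abort (commits=0)
tx7c4: no from kilo, indigo -> abort (commits=0)
txfdf: all yes -> commit (commits=1)

Answer: 1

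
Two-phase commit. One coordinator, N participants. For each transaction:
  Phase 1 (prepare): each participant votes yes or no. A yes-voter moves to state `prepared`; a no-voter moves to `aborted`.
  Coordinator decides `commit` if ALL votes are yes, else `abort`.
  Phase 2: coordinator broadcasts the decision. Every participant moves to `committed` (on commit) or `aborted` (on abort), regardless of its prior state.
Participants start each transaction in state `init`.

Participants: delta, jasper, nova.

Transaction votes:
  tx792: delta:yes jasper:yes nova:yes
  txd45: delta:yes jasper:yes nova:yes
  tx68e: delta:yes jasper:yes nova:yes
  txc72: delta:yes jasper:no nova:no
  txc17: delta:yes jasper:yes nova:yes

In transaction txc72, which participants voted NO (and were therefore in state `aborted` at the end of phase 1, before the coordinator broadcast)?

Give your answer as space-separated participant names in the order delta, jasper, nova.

Txn txc72 phase 1: delta yes -> prepared; jasper no -> aborted; nova no -> aborted

Answer: jasper nova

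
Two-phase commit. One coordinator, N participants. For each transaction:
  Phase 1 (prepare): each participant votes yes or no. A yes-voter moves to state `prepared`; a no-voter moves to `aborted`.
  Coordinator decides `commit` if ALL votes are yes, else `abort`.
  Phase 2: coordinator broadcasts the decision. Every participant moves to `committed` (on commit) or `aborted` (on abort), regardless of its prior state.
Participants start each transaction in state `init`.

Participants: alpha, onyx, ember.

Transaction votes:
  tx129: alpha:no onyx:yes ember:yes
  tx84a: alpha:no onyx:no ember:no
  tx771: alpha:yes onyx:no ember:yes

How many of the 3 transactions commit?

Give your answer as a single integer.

Answer: 0

Derivation:
tx129: no from alpha -> abort (commits=0)
tx84a: no from alpha, onyx, ember -> abort (commits=0)
tx771: no from onyx -> abort (commits=0)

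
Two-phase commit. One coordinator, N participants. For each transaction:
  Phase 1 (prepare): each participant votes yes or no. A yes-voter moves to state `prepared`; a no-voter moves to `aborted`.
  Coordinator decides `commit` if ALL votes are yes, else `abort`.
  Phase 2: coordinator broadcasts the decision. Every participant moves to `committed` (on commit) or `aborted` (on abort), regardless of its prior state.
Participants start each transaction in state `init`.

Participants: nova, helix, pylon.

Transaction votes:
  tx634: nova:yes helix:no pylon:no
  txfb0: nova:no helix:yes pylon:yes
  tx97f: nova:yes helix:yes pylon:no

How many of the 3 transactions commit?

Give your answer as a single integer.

Answer: 0

Derivation:
tx634: no from helix, pylon -> abort (commits=0)
txfb0: no from nova -> abort (commits=0)
tx97f: no from pylon -> abort (commits=0)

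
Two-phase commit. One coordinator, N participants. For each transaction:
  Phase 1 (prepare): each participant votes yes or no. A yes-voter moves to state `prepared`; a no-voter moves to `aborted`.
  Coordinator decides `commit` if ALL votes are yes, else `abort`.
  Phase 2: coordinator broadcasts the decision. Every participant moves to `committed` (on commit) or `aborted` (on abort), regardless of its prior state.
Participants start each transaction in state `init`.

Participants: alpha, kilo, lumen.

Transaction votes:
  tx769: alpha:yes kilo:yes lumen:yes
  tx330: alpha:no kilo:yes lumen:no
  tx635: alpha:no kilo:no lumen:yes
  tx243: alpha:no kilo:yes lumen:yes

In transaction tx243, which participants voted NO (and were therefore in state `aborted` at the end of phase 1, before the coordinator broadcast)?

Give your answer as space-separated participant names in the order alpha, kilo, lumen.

Answer: alpha

Derivation:
Txn tx243 phase 1: alpha no -> aborted; kilo yes -> prepared; lumen yes -> prepared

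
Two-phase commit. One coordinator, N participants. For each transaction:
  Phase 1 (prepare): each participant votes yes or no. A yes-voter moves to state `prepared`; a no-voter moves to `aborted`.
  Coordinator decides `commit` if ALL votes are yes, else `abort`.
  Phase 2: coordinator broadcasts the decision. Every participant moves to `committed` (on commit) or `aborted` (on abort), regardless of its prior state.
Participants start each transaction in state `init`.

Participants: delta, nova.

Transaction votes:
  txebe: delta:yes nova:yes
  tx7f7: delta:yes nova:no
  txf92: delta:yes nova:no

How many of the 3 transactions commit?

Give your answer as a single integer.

Answer: 1

Derivation:
txebe: all yes -> commit (commits=1)
tx7f7: no from nova -> abort (commits=1)
txf92: no from nova -> abort (commits=1)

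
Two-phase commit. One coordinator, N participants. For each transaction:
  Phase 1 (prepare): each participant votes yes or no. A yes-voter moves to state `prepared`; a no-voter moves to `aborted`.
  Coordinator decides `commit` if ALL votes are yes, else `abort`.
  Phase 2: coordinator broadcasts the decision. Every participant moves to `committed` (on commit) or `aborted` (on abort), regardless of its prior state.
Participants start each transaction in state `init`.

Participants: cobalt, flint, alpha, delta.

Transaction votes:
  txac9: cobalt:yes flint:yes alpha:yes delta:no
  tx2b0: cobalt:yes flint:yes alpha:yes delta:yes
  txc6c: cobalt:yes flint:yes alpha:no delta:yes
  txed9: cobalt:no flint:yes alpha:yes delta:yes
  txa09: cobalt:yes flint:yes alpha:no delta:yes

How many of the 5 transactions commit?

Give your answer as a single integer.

Answer: 1

Derivation:
txac9: no from delta -> abort (commits=0)
tx2b0: all yes -> commit (commits=1)
txc6c: no from alpha -> abort (commits=1)
txed9: no from cobalt -> abort (commits=1)
txa09: no from alpha -> abort (commits=1)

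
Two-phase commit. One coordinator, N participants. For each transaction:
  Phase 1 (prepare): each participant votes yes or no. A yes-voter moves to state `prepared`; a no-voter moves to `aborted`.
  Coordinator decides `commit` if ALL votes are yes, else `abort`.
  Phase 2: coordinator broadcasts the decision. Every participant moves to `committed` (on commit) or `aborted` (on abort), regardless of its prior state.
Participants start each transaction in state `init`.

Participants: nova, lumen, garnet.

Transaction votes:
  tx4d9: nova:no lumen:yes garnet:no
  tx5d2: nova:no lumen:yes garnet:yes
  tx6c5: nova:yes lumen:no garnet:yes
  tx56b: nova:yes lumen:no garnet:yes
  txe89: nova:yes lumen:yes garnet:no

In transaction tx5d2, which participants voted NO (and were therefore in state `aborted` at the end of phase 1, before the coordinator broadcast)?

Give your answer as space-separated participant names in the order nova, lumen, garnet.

Txn tx5d2 phase 1: nova no -> aborted; lumen yes -> prepared; garnet yes -> prepared

Answer: nova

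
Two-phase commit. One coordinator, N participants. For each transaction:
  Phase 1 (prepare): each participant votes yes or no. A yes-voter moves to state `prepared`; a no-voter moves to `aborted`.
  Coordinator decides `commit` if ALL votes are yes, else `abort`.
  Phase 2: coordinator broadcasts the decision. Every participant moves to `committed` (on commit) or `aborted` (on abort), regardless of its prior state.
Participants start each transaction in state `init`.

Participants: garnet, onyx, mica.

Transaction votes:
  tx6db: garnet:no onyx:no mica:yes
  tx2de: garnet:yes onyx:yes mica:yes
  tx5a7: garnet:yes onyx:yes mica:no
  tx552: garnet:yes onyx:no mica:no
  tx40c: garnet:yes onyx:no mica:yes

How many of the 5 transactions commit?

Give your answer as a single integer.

tx6db: no from garnet, onyx -> abort (commits=0)
tx2de: all yes -> commit (commits=1)
tx5a7: no from mica -> abort (commits=1)
tx552: no from onyx, mica -> abort (commits=1)
tx40c: no from onyx -> abort (commits=1)

Answer: 1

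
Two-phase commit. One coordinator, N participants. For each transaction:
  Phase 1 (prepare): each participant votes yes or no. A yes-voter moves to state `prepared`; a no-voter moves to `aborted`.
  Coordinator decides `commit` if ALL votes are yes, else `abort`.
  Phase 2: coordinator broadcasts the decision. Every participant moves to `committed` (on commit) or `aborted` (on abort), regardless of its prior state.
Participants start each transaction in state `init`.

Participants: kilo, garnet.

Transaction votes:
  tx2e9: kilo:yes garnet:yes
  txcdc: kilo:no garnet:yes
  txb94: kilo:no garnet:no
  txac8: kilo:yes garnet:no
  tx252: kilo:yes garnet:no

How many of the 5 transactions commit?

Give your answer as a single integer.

Answer: 1

Derivation:
tx2e9: all yes -> commit (commits=1)
txcdc: no from kilo -> abort (commits=1)
txb94: no from kilo, garnet -> abort (commits=1)
txac8: no from garnet -> abort (commits=1)
tx252: no from garnet -> abort (commits=1)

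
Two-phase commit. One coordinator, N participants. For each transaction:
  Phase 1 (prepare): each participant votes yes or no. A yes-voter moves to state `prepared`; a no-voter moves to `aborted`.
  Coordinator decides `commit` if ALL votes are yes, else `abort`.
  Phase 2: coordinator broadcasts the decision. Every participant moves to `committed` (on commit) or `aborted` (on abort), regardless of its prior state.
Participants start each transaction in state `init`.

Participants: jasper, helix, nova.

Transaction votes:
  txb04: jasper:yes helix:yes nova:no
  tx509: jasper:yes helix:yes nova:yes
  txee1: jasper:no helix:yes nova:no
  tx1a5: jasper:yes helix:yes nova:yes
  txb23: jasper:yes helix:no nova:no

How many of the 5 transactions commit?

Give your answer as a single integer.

Answer: 2

Derivation:
txb04: no from nova -> abort (commits=0)
tx509: all yes -> commit (commits=1)
txee1: no from jasper, nova -> abort (commits=1)
tx1a5: all yes -> commit (commits=2)
txb23: no from helix, nova -> abort (commits=2)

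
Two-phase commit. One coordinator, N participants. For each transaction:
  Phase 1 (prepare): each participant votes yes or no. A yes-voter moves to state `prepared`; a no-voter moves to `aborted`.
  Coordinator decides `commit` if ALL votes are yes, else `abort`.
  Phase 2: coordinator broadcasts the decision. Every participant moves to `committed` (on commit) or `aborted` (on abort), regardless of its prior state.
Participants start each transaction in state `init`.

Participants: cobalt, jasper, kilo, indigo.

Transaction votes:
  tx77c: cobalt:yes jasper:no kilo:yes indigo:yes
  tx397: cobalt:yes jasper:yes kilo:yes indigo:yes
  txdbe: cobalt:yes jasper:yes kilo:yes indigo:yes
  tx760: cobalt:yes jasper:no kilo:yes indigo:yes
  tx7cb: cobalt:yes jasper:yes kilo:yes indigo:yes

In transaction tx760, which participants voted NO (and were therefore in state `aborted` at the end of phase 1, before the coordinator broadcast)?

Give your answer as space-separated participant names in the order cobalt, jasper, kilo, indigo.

Answer: jasper

Derivation:
Txn tx760 phase 1: cobalt yes -> prepared; jasper no -> aborted; kilo yes -> prepared; indigo yes -> prepared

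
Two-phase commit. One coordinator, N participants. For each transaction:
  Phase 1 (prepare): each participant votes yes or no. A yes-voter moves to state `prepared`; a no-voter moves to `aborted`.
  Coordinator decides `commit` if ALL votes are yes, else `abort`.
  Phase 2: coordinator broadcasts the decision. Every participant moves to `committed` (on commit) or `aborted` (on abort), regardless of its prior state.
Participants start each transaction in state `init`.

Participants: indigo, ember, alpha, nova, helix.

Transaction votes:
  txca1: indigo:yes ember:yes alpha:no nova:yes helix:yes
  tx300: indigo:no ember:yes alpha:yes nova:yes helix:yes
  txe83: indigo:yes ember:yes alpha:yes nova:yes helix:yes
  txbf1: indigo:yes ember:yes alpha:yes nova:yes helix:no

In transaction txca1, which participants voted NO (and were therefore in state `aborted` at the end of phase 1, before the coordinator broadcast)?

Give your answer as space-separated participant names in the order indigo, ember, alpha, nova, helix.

Txn txca1 phase 1: indigo yes -> prepared; ember yes -> prepared; alpha no -> aborted; nova yes -> prepared; helix yes -> prepared

Answer: alpha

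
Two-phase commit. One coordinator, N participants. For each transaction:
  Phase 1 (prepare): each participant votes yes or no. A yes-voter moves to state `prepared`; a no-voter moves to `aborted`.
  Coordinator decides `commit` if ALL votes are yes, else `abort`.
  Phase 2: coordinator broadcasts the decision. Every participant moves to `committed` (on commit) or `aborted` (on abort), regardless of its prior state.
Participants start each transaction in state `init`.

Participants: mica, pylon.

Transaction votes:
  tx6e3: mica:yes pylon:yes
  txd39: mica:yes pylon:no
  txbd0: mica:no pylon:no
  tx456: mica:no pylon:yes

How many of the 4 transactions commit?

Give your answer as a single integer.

tx6e3: all yes -> commit (commits=1)
txd39: no from pylon -> abort (commits=1)
txbd0: no from mica, pylon -> abort (commits=1)
tx456: no from mica -> abort (commits=1)

Answer: 1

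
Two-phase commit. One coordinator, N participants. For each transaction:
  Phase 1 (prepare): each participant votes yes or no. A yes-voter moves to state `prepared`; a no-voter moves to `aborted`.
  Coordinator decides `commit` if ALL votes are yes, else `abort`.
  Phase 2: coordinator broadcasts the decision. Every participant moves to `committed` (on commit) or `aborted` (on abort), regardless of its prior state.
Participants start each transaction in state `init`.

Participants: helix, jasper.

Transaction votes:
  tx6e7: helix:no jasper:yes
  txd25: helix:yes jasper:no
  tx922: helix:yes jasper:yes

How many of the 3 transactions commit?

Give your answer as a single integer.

tx6e7: no from helix -> abort (commits=0)
txd25: no from jasper -> abort (commits=0)
tx922: all yes -> commit (commits=1)

Answer: 1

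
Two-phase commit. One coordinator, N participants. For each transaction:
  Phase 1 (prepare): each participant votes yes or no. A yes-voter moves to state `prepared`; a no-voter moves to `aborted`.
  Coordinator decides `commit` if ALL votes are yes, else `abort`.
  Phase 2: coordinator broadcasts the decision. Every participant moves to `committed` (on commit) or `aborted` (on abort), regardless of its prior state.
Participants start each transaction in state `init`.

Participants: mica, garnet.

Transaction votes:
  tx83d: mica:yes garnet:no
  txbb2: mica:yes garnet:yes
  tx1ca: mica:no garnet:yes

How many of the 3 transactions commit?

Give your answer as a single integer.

Answer: 1

Derivation:
tx83d: no from garnet -> abort (commits=0)
txbb2: all yes -> commit (commits=1)
tx1ca: no from mica -> abort (commits=1)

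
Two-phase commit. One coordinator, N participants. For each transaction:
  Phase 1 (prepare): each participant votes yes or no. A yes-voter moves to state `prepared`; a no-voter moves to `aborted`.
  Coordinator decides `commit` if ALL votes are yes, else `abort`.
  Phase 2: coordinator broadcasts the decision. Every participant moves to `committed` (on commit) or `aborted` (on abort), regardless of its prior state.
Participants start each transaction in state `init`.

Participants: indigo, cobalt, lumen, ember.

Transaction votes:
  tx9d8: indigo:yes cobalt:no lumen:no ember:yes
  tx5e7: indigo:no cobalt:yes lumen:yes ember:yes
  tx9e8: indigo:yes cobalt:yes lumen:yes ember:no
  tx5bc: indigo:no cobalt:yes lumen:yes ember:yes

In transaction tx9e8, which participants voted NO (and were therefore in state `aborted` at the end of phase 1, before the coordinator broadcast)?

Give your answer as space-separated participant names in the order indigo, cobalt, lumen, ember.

Txn tx9e8 phase 1: indigo yes -> prepared; cobalt yes -> prepared; lumen yes -> prepared; ember no -> aborted

Answer: ember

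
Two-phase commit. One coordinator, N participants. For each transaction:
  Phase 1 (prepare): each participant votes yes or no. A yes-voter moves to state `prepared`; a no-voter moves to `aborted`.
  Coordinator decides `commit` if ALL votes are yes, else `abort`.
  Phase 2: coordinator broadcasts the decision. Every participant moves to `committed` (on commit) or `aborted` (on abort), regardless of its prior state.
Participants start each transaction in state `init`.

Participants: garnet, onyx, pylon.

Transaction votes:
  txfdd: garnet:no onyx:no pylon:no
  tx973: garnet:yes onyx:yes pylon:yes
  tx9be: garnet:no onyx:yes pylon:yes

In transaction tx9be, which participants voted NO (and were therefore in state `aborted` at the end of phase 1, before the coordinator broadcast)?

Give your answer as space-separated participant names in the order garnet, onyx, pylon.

Answer: garnet

Derivation:
Txn tx9be phase 1: garnet no -> aborted; onyx yes -> prepared; pylon yes -> prepared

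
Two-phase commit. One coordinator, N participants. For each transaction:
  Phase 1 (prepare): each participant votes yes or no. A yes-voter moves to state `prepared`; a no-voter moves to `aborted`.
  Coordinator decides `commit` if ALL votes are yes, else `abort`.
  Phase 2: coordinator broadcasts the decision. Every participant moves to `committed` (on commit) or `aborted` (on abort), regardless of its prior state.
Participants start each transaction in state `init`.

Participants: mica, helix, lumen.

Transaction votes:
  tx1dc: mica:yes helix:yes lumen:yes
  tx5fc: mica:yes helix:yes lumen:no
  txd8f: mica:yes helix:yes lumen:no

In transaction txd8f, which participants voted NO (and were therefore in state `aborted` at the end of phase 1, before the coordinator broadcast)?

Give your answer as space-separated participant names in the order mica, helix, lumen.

Txn txd8f phase 1: mica yes -> prepared; helix yes -> prepared; lumen no -> aborted

Answer: lumen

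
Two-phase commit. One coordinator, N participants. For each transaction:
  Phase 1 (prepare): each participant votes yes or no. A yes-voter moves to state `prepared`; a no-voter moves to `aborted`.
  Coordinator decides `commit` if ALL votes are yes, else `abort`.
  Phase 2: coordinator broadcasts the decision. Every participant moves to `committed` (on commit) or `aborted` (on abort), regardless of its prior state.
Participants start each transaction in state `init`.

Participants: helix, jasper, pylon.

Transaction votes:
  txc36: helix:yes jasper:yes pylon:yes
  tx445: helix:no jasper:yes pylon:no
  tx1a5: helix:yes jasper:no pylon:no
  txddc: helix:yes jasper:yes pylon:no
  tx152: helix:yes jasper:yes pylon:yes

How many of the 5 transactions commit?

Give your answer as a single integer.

Answer: 2

Derivation:
txc36: all yes -> commit (commits=1)
tx445: no from helix, pylon -> abort (commits=1)
tx1a5: no from jasper, pylon -> abort (commits=1)
txddc: no from pylon -> abort (commits=1)
tx152: all yes -> commit (commits=2)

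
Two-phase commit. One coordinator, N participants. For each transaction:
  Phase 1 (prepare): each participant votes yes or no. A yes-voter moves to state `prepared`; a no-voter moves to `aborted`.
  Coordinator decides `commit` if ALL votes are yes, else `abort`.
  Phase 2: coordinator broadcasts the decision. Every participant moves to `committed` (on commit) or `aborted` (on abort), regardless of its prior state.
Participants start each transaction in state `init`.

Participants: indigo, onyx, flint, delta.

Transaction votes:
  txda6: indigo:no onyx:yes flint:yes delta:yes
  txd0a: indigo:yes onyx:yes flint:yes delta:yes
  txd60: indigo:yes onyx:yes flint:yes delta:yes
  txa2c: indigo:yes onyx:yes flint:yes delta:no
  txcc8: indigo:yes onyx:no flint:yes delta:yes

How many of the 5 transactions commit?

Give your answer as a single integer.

txda6: no from indigo -> abort (commits=0)
txd0a: all yes -> commit (commits=1)
txd60: all yes -> commit (commits=2)
txa2c: no from delta -> abort (commits=2)
txcc8: no from onyx -> abort (commits=2)

Answer: 2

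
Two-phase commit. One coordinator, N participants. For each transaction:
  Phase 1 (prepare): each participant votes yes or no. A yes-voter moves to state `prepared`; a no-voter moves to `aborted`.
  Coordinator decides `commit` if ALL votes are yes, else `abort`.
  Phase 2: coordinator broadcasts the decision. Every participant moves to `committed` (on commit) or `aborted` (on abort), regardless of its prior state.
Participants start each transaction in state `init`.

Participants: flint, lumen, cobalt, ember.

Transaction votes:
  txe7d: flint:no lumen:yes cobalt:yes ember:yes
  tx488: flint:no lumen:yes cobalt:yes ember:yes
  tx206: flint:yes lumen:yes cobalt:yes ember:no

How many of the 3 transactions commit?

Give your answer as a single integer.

Answer: 0

Derivation:
txe7d: no from flint -> abort (commits=0)
tx488: no from flint -> abort (commits=0)
tx206: no from ember -> abort (commits=0)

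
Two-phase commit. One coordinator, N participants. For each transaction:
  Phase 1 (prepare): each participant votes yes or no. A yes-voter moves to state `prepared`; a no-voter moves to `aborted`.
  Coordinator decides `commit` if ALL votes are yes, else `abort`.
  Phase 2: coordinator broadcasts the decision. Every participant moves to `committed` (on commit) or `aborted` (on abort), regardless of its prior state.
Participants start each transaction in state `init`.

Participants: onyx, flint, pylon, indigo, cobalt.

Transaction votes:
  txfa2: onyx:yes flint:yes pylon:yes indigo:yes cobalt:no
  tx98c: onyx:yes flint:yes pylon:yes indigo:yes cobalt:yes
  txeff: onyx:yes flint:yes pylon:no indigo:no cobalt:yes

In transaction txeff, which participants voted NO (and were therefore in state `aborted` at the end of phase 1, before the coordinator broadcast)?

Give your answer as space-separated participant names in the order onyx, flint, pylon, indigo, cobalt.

Answer: pylon indigo

Derivation:
Txn txeff phase 1: onyx yes -> prepared; flint yes -> prepared; pylon no -> aborted; indigo no -> aborted; cobalt yes -> prepared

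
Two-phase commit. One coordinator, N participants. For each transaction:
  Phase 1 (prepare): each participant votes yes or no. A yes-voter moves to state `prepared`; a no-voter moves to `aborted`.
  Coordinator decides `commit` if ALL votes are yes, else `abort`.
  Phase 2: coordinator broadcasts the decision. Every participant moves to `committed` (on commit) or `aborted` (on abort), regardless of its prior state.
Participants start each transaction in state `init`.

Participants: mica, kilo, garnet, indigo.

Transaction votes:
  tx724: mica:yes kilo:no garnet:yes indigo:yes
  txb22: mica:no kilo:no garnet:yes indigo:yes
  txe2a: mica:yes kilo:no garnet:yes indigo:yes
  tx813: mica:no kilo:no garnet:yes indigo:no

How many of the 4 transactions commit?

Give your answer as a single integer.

tx724: no from kilo -> abort (commits=0)
txb22: no from mica, kilo -> abort (commits=0)
txe2a: no from kilo -> abort (commits=0)
tx813: no from mica, kilo, indigo -> abort (commits=0)

Answer: 0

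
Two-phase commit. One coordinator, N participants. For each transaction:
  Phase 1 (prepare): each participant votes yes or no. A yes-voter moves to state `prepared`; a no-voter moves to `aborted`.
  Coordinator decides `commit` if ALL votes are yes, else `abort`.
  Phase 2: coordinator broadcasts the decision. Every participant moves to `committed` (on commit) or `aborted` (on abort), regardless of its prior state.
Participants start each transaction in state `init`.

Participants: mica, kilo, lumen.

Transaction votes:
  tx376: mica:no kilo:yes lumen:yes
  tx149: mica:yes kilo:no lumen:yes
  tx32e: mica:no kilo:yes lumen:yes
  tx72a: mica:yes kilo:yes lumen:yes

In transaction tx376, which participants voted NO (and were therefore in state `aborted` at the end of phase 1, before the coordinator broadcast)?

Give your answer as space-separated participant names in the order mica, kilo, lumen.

Answer: mica

Derivation:
Txn tx376 phase 1: mica no -> aborted; kilo yes -> prepared; lumen yes -> prepared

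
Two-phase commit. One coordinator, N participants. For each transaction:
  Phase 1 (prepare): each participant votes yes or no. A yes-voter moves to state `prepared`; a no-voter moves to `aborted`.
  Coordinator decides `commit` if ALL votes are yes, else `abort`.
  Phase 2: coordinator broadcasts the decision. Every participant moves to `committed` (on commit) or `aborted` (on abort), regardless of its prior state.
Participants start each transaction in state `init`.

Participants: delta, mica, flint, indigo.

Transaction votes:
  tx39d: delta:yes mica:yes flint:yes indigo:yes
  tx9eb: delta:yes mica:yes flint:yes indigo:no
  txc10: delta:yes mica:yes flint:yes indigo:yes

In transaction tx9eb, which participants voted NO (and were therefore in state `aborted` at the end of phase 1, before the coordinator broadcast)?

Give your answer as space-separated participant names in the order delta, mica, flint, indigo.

Answer: indigo

Derivation:
Txn tx9eb phase 1: delta yes -> prepared; mica yes -> prepared; flint yes -> prepared; indigo no -> aborted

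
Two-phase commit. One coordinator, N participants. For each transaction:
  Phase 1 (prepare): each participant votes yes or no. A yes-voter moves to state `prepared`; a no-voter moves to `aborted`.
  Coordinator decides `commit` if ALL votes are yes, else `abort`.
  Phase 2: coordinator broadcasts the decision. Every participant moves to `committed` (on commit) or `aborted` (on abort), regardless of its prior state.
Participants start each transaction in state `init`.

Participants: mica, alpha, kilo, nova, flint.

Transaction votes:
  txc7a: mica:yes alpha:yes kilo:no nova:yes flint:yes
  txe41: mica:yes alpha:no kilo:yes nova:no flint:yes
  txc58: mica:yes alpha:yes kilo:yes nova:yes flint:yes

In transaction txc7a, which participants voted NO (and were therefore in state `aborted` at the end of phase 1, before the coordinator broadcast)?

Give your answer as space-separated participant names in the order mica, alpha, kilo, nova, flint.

Txn txc7a phase 1: mica yes -> prepared; alpha yes -> prepared; kilo no -> aborted; nova yes -> prepared; flint yes -> prepared

Answer: kilo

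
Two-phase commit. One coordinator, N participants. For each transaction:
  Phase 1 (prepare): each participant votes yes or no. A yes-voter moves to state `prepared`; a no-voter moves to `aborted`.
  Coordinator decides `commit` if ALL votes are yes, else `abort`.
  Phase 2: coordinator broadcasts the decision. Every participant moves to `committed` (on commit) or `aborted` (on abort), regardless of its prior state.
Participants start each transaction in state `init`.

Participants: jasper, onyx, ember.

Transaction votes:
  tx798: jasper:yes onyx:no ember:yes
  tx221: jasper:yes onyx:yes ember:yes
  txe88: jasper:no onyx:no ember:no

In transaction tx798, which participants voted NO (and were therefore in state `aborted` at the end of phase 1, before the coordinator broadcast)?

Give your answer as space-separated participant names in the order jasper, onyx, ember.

Answer: onyx

Derivation:
Txn tx798 phase 1: jasper yes -> prepared; onyx no -> aborted; ember yes -> prepared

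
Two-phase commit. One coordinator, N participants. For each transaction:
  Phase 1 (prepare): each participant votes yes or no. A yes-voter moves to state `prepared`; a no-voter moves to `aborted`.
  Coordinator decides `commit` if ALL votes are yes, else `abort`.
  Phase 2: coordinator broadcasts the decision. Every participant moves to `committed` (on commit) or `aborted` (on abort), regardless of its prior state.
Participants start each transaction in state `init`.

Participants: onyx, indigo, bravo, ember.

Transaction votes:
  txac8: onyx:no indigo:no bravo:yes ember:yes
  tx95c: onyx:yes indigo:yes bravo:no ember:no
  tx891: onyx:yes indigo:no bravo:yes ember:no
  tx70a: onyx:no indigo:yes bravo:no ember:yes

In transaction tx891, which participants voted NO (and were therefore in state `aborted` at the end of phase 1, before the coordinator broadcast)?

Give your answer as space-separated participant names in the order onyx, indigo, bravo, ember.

Answer: indigo ember

Derivation:
Txn tx891 phase 1: onyx yes -> prepared; indigo no -> aborted; bravo yes -> prepared; ember no -> aborted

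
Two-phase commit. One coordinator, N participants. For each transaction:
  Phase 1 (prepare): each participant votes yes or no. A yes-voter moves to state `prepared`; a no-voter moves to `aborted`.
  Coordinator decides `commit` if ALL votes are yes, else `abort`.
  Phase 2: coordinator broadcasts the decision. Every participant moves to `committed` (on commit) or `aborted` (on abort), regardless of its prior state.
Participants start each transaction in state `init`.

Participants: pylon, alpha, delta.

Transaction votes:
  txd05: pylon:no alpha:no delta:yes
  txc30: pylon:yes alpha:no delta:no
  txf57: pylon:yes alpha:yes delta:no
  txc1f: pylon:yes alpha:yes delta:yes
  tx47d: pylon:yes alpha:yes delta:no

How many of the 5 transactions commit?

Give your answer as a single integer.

txd05: no from pylon, alpha -> abort (commits=0)
txc30: no from alpha, delta -> abort (commits=0)
txf57: no from delta -> abort (commits=0)
txc1f: all yes -> commit (commits=1)
tx47d: no from delta -> abort (commits=1)

Answer: 1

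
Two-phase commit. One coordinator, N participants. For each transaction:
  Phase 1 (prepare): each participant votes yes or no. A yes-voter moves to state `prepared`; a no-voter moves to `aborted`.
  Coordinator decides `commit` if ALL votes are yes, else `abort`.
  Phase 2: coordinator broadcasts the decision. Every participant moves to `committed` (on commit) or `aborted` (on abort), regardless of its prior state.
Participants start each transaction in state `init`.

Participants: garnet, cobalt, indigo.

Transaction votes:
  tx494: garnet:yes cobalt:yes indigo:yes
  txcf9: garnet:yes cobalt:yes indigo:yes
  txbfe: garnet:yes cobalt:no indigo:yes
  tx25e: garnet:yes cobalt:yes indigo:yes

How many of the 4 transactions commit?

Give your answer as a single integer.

tx494: all yes -> commit (commits=1)
txcf9: all yes -> commit (commits=2)
txbfe: no from cobalt -> abort (commits=2)
tx25e: all yes -> commit (commits=3)

Answer: 3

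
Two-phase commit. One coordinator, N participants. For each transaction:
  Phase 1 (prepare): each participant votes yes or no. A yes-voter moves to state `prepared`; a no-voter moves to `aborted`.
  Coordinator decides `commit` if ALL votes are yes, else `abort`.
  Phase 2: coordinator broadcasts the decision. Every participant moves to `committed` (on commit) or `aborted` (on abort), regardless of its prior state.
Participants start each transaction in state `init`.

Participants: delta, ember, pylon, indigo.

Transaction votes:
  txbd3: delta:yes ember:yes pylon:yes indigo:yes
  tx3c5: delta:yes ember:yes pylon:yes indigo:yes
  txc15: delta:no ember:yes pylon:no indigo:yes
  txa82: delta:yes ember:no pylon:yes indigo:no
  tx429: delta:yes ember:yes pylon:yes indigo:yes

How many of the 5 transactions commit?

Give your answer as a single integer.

txbd3: all yes -> commit (commits=1)
tx3c5: all yes -> commit (commits=2)
txc15: no from delta, pylon -> abort (commits=2)
txa82: no from ember, indigo -> abort (commits=2)
tx429: all yes -> commit (commits=3)

Answer: 3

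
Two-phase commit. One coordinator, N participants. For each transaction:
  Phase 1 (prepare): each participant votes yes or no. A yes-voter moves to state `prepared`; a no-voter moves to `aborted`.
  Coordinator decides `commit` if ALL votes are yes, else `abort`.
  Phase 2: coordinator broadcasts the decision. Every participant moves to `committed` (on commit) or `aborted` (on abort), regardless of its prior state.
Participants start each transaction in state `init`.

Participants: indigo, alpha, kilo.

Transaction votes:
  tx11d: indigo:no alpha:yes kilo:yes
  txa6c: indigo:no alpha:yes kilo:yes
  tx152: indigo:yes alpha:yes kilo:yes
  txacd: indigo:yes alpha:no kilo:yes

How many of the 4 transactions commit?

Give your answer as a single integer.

Answer: 1

Derivation:
tx11d: no from indigo -> abort (commits=0)
txa6c: no from indigo -> abort (commits=0)
tx152: all yes -> commit (commits=1)
txacd: no from alpha -> abort (commits=1)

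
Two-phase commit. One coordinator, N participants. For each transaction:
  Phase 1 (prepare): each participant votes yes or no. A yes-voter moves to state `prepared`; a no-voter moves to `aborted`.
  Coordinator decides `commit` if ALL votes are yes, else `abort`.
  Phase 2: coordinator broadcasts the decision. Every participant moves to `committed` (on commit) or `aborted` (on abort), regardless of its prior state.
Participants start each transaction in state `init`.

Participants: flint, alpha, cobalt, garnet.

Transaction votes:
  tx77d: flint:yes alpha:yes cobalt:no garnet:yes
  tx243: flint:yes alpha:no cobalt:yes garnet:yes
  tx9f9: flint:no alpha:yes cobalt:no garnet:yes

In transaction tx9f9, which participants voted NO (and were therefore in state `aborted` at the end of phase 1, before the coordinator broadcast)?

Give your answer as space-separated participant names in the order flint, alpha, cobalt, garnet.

Txn tx9f9 phase 1: flint no -> aborted; alpha yes -> prepared; cobalt no -> aborted; garnet yes -> prepared

Answer: flint cobalt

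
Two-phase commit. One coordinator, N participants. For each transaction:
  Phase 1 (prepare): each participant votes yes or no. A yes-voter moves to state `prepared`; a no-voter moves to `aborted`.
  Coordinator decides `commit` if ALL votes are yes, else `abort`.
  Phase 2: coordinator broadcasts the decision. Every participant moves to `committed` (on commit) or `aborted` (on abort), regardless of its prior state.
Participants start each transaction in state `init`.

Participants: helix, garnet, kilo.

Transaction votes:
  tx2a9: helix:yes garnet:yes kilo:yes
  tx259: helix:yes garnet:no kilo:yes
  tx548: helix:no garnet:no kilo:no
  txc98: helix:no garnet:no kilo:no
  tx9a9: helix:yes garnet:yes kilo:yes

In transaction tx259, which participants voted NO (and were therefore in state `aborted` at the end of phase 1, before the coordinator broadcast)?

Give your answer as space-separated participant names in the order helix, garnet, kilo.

Txn tx259 phase 1: helix yes -> prepared; garnet no -> aborted; kilo yes -> prepared

Answer: garnet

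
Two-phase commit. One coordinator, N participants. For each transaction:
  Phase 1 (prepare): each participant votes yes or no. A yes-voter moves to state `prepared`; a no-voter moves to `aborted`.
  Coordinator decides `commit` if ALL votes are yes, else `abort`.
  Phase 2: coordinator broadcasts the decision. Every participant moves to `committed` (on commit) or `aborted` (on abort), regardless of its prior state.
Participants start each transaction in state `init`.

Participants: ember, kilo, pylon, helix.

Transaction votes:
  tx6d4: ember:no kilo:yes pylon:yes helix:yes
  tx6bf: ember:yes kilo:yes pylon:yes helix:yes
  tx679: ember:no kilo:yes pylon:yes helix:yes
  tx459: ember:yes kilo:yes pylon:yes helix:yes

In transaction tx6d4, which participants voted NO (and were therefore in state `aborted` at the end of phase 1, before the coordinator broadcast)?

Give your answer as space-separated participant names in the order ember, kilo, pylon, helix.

Txn tx6d4 phase 1: ember no -> aborted; kilo yes -> prepared; pylon yes -> prepared; helix yes -> prepared

Answer: ember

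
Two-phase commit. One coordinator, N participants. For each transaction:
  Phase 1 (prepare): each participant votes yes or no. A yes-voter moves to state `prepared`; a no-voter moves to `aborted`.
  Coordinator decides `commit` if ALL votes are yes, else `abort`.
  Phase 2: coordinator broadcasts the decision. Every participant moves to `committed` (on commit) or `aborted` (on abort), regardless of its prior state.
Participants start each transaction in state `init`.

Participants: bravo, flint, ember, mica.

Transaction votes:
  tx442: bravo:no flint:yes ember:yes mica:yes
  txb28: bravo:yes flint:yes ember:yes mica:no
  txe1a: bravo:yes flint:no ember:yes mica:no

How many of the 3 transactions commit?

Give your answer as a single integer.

Answer: 0

Derivation:
tx442: no from bravo -> abort (commits=0)
txb28: no from mica -> abort (commits=0)
txe1a: no from flint, mica -> abort (commits=0)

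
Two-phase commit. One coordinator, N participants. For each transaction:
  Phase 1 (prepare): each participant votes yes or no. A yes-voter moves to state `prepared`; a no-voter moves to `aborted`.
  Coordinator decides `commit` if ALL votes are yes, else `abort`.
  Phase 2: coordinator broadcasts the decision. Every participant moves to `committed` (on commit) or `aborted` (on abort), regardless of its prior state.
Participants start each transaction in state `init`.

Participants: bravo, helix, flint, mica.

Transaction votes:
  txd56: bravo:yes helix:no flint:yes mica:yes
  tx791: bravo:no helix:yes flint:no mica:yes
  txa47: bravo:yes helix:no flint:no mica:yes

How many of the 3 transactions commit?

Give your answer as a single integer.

Answer: 0

Derivation:
txd56: no from helix -> abort (commits=0)
tx791: no from bravo, flint -> abort (commits=0)
txa47: no from helix, flint -> abort (commits=0)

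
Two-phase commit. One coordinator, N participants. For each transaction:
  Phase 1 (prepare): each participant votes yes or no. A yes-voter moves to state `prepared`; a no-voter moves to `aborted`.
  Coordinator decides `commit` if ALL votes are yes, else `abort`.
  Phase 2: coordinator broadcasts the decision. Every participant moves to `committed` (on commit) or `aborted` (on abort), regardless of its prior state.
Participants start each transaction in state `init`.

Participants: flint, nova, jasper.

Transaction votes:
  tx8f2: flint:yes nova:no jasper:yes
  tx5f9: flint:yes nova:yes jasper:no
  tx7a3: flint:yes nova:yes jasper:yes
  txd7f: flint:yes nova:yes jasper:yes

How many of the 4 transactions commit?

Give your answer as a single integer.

Answer: 2

Derivation:
tx8f2: no from nova -> abort (commits=0)
tx5f9: no from jasper -> abort (commits=0)
tx7a3: all yes -> commit (commits=1)
txd7f: all yes -> commit (commits=2)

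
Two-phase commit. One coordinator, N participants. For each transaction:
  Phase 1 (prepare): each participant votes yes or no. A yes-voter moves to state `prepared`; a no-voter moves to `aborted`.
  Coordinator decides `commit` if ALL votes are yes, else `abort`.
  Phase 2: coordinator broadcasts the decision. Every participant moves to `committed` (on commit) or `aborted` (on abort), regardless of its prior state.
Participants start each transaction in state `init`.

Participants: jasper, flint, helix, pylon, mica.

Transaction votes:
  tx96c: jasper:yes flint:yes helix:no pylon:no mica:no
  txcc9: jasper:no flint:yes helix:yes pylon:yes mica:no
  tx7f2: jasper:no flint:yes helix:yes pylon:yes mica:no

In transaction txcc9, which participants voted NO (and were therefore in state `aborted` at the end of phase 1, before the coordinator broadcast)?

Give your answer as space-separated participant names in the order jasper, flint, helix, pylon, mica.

Txn txcc9 phase 1: jasper no -> aborted; flint yes -> prepared; helix yes -> prepared; pylon yes -> prepared; mica no -> aborted

Answer: jasper mica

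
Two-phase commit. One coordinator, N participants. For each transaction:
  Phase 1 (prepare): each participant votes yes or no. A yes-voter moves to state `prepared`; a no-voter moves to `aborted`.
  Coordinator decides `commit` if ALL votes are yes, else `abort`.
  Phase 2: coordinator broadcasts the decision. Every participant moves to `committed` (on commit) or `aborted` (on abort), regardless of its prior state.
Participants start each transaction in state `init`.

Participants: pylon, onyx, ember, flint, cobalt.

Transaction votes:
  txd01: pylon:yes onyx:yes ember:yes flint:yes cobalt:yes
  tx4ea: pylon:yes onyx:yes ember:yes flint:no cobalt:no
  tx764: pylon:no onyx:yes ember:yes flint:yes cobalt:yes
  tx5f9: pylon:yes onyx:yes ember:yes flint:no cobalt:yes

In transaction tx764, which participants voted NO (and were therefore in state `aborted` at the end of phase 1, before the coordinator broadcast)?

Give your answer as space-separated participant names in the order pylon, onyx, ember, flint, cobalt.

Txn tx764 phase 1: pylon no -> aborted; onyx yes -> prepared; ember yes -> prepared; flint yes -> prepared; cobalt yes -> prepared

Answer: pylon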